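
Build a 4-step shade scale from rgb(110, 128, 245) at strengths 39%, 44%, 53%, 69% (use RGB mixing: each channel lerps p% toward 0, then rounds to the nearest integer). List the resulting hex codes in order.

39%: (110 − 42.9 = 67.1→67, 128 − 49.92 = 78.08→78, 245 − 95.55 = 149.45→149) → #434e95
44%: (110 − 48.4 = 61.6→62, 128 − 56.32 = 71.68→72, 245 − 107.8 = 137.2→137) → #3e4889
53%: (110 − 58.3 = 51.7→52, 128 − 67.84 = 60.16→60, 245 − 129.85 = 115.15→115) → #343c73
69%: (110 − 75.9 = 34.1→34, 128 − 88.32 = 39.68→40, 245 − 169.05 = 75.95→76) → #22284c

#434e95, #3e4889, #343c73, #22284c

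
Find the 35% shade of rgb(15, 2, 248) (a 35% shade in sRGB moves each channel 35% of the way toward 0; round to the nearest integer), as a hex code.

#0a01a1

Lerp each channel 35% toward 0:
  R: 15 − 5.25 = 9.75 → 10
  G: 2 − 0.7 = 1.3 → 1
  B: 248 + 0.35×(0−248) = 248 − 86.8 = 161.2 → 161
rgb(10, 1, 161) = #0a01a1.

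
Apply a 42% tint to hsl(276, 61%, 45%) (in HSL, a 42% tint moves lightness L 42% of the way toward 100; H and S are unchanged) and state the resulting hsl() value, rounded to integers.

L moves 42% from 45 toward 100: 45 + 23.1 = 68.1 → 68.
H and S are unchanged.

hsl(276, 61%, 68%)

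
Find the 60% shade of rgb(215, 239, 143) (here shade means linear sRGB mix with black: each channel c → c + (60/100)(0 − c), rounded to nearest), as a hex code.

#566039

Per channel, c → c + 0.6(0 − c):
  R: 215 + 0.6×(0−215) = 215 − 129 = 86 → 86
  G: 239 + 0.6×(0−239) = 239 − 143.4 = 95.6 → 96
  B: 143 − 85.8 = 57.2 → 57
rgb(86, 96, 57) = #566039.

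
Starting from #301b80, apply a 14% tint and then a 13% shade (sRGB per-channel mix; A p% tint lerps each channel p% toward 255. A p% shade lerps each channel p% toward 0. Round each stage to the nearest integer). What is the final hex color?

#301b80 is rgb(48, 27, 128).
A 14% tint moves each channel 14% toward 255:
  R: 48 + 28.98 = 76.98 → 77
  G: 27 + 0.14×(255−27) = 27 + 31.92 = 58.92 → 59
  B: 128 + 0.14×(255−128) = 128 + 17.78 = 145.78 → 146
After the tint: rgb(77, 59, 146) = #4d3b92.
A 13% shade moves each channel 13% toward 0:
  R: 77 + 0.13×(0−77) = 77 − 10.01 = 66.99 → 67
  G: 59 + 0.13×(0−59) = 59 − 7.67 = 51.33 → 51
  B: 146 + 0.13×(0−146) = 146 − 18.98 = 127.02 → 127
rgb(67, 51, 127) = #43337f.

#43337f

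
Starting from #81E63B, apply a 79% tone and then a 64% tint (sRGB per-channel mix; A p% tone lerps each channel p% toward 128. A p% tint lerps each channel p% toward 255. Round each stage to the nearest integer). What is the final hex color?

#D1D9CC

#81E63B is rgb(129, 230, 59).
Per channel, c → c + 0.79(128 − c):
  R: 129 + 0.79×(128−129) = 129 − 0.79 = 128.21 → 128
  G: 230 + 0.79×(128−230) = 230 − 80.58 = 149.42 → 149
  B: 59 + 0.79×(128−59) = 59 + 54.51 = 113.51 → 114
After the tone: rgb(128, 149, 114) = #809572.
A 64% tint moves each channel 64% toward 255:
  R: 128 + 81.28 = 209.28 → 209
  G: 149 + 67.84 = 216.84 → 217
  B: 114 + 90.24 = 204.24 → 204
rgb(209, 217, 204) = #D1D9CC.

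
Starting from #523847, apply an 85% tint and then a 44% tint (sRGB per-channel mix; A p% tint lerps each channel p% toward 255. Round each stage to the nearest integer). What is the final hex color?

#F0EEEF

#523847 is rgb(82, 56, 71).
Lerp each channel 85% toward 255:
  R: 82 + 0.85×(255−82) = 82 + 147.05 = 229.05 → 229
  G: 56 + 0.85×(255−56) = 56 + 169.15 = 225.15 → 225
  B: 71 + 0.85×(255−71) = 71 + 156.4 = 227.4 → 227
After the tint: rgb(229, 225, 227) = #E5E1E3.
A 44% tint moves each channel 44% toward 255:
  R: 229 + 0.44×(255−229) = 229 + 11.44 = 240.44 → 240
  G: 225 + 0.44×(255−225) = 225 + 13.2 = 238.2 → 238
  B: 227 + 0.44×(255−227) = 227 + 12.32 = 239.32 → 239
rgb(240, 238, 239) = #F0EEEF.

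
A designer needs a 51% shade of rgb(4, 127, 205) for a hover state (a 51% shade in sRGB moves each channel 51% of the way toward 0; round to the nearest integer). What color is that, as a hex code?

#023e64

A 51% shade moves each channel 51% toward 0:
  R: 4 − 2.04 = 1.96 → 2
  G: 127 + 0.51×(0−127) = 127 − 64.77 = 62.23 → 62
  B: 205 + 0.51×(0−205) = 205 − 104.55 = 100.45 → 100
rgb(2, 62, 100) = #023e64.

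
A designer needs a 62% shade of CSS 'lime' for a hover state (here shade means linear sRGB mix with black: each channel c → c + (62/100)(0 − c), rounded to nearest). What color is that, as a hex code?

CSS lime is rgb(0, 255, 0).
Lerp each channel 62% toward 0:
  R: 0 + 0.62×(0−0) = 0 + 0 = 0 → 0
  G: 255 − 158.1 = 96.9 → 97
  B: 0 + 0 = 0 → 0
rgb(0, 97, 0) = #006100.

#006100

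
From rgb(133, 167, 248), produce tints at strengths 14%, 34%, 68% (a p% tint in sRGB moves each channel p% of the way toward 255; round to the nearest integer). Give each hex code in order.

#96B3F9, #AEC5FA, #D8E3FD

14%: (133 + 17.08 = 150.08→150, 167 + 12.32 = 179.32→179, 248 + 0.98 = 248.98→249) → #96B3F9
34%: (133 + 41.48 = 174.48→174, 167 + 29.92 = 196.92→197, 248 + 2.38 = 250.38→250) → #AEC5FA
68%: (133 + 82.96 = 215.96→216, 167 + 59.84 = 226.84→227, 248 + 4.76 = 252.76→253) → #D8E3FD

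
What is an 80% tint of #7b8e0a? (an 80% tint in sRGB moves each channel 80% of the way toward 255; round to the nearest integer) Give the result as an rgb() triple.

#7b8e0a is rgb(123, 142, 10).
Per channel, c → c + 0.8(255 − c):
  R: 123 + 105.6 = 228.6 → 229
  G: 142 + 0.8×(255−142) = 142 + 90.4 = 232.4 → 232
  B: 10 + 196 = 206 → 206

rgb(229, 232, 206)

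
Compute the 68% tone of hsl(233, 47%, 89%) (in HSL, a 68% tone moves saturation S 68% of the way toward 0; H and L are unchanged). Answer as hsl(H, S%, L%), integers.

hsl(233, 15%, 89%)

S moves 68% from 47 toward 0: 47 − 31.96 = 15.04 → 15.
H and L are unchanged.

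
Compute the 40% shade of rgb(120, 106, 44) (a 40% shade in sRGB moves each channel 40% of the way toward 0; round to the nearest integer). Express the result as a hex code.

A 40% shade moves each channel 40% toward 0:
  R: 120 + 0.4×(0−120) = 120 − 48 = 72 → 72
  G: 106 + 0.4×(0−106) = 106 − 42.4 = 63.6 → 64
  B: 44 − 17.6 = 26.4 → 26
rgb(72, 64, 26) = #48401a.

#48401a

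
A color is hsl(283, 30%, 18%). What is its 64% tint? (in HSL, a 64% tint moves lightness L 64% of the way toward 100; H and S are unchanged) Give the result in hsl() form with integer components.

L moves 64% from 18 toward 100: 18 + 52.48 = 70.48 → 70.
H and S are unchanged.

hsl(283, 30%, 70%)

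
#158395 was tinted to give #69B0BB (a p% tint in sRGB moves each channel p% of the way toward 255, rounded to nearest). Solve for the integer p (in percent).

#158395 is rgb(21, 131, 149); #69B0BB is rgb(105, 176, 187).
On the R channel (widest range): 105 ≈ 21 + (p/100)(255 − 21), so p ≈ 100×(105 − 21)/(255 − 21) = 8400/234 = 35.90.
p = 36 reproduces all three channels after rounding.

36%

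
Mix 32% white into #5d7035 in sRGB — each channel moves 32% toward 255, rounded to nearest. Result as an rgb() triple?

rgb(145, 158, 118)

#5d7035 is rgb(93, 112, 53).
Lerp each channel 32% toward 255:
  R: 93 + 51.84 = 144.84 → 145
  G: 112 + 0.32×(255−112) = 112 + 45.76 = 157.76 → 158
  B: 53 + 0.32×(255−53) = 53 + 64.64 = 117.64 → 118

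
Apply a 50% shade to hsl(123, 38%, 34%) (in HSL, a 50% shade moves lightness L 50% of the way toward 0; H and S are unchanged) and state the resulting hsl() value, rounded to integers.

hsl(123, 38%, 17%)

L moves 50% from 34 toward 0: 34 − 17 = 17 → 17.
H and S are unchanged.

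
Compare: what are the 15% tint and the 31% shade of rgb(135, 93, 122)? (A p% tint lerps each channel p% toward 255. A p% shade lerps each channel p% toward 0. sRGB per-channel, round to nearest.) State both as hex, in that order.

#99758E, #5D4054

15% tint:
  R: 135 + 18 = 153 → 153
  G: 93 + 24.3 = 117.3 → 117
  B: 122 + 0.15×(255−122) = 122 + 19.95 = 141.95 → 142
  → #99758E
31% shade:
  R: 135 − 41.85 = 93.15 → 93
  G: 93 − 28.83 = 64.17 → 64
  B: 122 + 0.31×(0−122) = 122 − 37.82 = 84.18 → 84
  → #5D4054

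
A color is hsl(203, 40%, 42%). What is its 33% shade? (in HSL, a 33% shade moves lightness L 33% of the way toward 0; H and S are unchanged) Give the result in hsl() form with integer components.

hsl(203, 40%, 28%)

L moves 33% from 42 toward 0: 42 − 13.86 = 28.14 → 28.
H and S are unchanged.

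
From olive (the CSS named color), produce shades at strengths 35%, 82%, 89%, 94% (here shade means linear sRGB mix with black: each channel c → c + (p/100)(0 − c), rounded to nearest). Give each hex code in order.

#535300, #171700, #0e0e00, #080800

CSS olive is rgb(128, 128, 0).
35%: (128 − 44.8 = 83.2→83, 128 − 44.8 = 83.2→83, 0→0) → #535300
82%: (128 − 104.96 = 23.04→23, 128 − 104.96 = 23.04→23, 0→0) → #171700
89%: (128 − 113.92 = 14.08→14, 128 − 113.92 = 14.08→14, 0→0) → #0e0e00
94%: (128 − 120.32 = 7.68→8, 128 − 120.32 = 7.68→8, 0→0) → #080800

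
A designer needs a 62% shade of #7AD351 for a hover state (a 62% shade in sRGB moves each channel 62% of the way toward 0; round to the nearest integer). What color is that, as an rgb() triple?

#7AD351 is rgb(122, 211, 81).
Per channel, c → c + 0.62(0 − c):
  R: 122 + 0.62×(0−122) = 122 − 75.64 = 46.36 → 46
  G: 211 + 0.62×(0−211) = 211 − 130.82 = 80.18 → 80
  B: 81 − 50.22 = 30.78 → 31

rgb(46, 80, 31)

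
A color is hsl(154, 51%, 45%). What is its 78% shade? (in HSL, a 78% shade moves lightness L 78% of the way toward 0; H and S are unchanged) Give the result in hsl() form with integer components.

hsl(154, 51%, 10%)

L moves 78% from 45 toward 0: 45 − 35.1 = 9.9 → 10.
H and S are unchanged.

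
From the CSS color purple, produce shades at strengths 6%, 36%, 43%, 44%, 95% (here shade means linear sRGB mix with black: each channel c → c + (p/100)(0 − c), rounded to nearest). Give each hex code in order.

CSS purple is rgb(128, 0, 128).
6%: (128 − 7.68 = 120.32→120, 0→0, 128 − 7.68 = 120.32→120) → #780078
36%: (128 − 46.08 = 81.92→82, 0→0, 128 − 46.08 = 81.92→82) → #520052
43%: (128 − 55.04 = 72.96→73, 0→0, 128 − 55.04 = 72.96→73) → #490049
44%: (128 − 56.32 = 71.68→72, 0→0, 128 − 56.32 = 71.68→72) → #480048
95%: (128 − 121.6 = 6.4→6, 0→0, 128 − 121.6 = 6.4→6) → #060006

#780078, #520052, #490049, #480048, #060006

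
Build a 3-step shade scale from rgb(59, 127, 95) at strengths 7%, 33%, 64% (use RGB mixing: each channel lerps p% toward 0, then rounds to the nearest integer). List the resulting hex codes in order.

#377658, #285540, #152E22

7%: (59 − 4.13 = 54.87→55, 127 − 8.89 = 118.11→118, 95 − 6.65 = 88.35→88) → #377658
33%: (59 − 19.47 = 39.53→40, 127 − 41.91 = 85.09→85, 95 − 31.35 = 63.65→64) → #285540
64%: (59 − 37.76 = 21.24→21, 127 − 81.28 = 45.72→46, 95 − 60.8 = 34.2→34) → #152E22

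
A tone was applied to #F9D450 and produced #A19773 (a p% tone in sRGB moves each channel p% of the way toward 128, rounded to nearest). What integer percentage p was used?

73%

#F9D450 is rgb(249, 212, 80); #A19773 is rgb(161, 151, 115).
On the R channel (widest range): 161 ≈ 249 + (p/100)(128 − 249), so p ≈ 100×(161 − 249)/(128 − 249) = -8800/-121 = 72.73.
p = 73 reproduces all three channels after rounding.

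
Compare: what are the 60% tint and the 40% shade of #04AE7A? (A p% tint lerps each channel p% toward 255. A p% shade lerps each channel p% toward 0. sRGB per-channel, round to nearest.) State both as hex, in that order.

#04AE7A is rgb(4, 174, 122).
60% tint:
  R: 4 + 0.6×(255−4) = 4 + 150.6 = 154.6 → 155
  G: 174 + 48.6 = 222.6 → 223
  B: 122 + 79.8 = 201.8 → 202
  → #9BDFCA
40% shade:
  R: 4 − 1.6 = 2.4 → 2
  G: 174 − 69.6 = 104.4 → 104
  B: 122 + 0.4×(0−122) = 122 − 48.8 = 73.2 → 73
  → #026849

#9BDFCA, #026849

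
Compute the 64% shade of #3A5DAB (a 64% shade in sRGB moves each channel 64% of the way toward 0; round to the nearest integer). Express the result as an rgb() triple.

rgb(21, 33, 62)

#3A5DAB is rgb(58, 93, 171).
Per channel, c → c + 0.64(0 − c):
  R: 58 − 37.12 = 20.88 → 21
  G: 93 + 0.64×(0−93) = 93 − 59.52 = 33.48 → 33
  B: 171 − 109.44 = 61.56 → 62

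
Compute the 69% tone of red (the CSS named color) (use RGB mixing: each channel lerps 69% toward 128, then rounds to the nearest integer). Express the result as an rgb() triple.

rgb(167, 88, 88)

CSS red is rgb(255, 0, 0).
A 69% tone moves each channel 69% toward 128:
  R: 255 + 0.69×(128−255) = 255 − 87.63 = 167.37 → 167
  G: 0 + 88.32 = 88.32 → 88
  B: 0 + 0.69×(128−0) = 0 + 88.32 = 88.32 → 88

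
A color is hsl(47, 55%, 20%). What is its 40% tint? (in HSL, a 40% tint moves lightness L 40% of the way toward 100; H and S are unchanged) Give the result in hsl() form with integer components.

L moves 40% from 20 toward 100: 20 + 32 = 52 → 52.
H and S are unchanged.

hsl(47, 55%, 52%)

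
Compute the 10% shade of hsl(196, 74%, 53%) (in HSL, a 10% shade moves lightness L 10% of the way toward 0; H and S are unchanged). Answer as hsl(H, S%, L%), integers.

hsl(196, 74%, 48%)

L moves 10% from 53 toward 0: 53 − 5.3 = 47.7 → 48.
H and S are unchanged.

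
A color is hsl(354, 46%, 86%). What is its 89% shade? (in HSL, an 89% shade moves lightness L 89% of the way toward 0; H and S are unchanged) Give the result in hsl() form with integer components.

L moves 89% from 86 toward 0: 86 − 76.54 = 9.46 → 9.
H and S are unchanged.

hsl(354, 46%, 9%)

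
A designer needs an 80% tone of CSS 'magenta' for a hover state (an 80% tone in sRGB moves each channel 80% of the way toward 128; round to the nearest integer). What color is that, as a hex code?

#996699

CSS magenta is rgb(255, 0, 255).
Per channel, c → c + 0.8(128 − c):
  R: 255 + 0.8×(128−255) = 255 − 101.6 = 153.4 → 153
  G: 0 + 0.8×(128−0) = 0 + 102.4 = 102.4 → 102
  B: 255 + 0.8×(128−255) = 255 − 101.6 = 153.4 → 153
rgb(153, 102, 153) = #996699.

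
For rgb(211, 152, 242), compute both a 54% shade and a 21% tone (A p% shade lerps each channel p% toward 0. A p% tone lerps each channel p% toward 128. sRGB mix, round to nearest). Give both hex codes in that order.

#61466F, #C293DA

54% shade:
  R: 211 + 0.54×(0−211) = 211 − 113.94 = 97.06 → 97
  G: 152 + 0.54×(0−152) = 152 − 82.08 = 69.92 → 70
  B: 242 − 130.68 = 111.32 → 111
  → #61466F
21% tone:
  R: 211 − 17.43 = 193.57 → 194
  G: 152 + 0.21×(128−152) = 152 − 5.04 = 146.96 → 147
  B: 242 − 23.94 = 218.06 → 218
  → #C293DA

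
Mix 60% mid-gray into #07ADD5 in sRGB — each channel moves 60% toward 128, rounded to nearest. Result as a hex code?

#5092A2

#07ADD5 is rgb(7, 173, 213).
A 60% tone moves each channel 60% toward 128:
  R: 7 + 72.6 = 79.6 → 80
  G: 173 + 0.6×(128−173) = 173 − 27 = 146 → 146
  B: 213 + 0.6×(128−213) = 213 − 51 = 162 → 162
rgb(80, 146, 162) = #5092A2.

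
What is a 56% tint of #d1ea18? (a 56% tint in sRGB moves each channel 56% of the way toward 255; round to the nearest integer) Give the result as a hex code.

#ebf699

#d1ea18 is rgb(209, 234, 24).
Per channel, c → c + 0.56(255 − c):
  R: 209 + 0.56×(255−209) = 209 + 25.76 = 234.76 → 235
  G: 234 + 11.76 = 245.76 → 246
  B: 24 + 129.36 = 153.36 → 153
rgb(235, 246, 153) = #ebf699.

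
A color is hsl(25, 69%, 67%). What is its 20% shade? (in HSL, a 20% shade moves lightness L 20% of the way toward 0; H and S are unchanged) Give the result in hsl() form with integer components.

L moves 20% from 67 toward 0: 67 − 13.4 = 53.6 → 54.
H and S are unchanged.

hsl(25, 69%, 54%)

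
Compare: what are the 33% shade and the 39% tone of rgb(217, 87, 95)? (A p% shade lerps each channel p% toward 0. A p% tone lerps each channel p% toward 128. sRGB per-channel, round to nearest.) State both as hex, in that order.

#913a40, #b6676c

33% shade:
  R: 217 + 0.33×(0−217) = 217 − 71.61 = 145.39 → 145
  G: 87 − 28.71 = 58.29 → 58
  B: 95 − 31.35 = 63.65 → 64
  → #913a40
39% tone:
  R: 217 + 0.39×(128−217) = 217 − 34.71 = 182.29 → 182
  G: 87 + 0.39×(128−87) = 87 + 15.99 = 102.99 → 103
  B: 95 + 0.39×(128−95) = 95 + 12.87 = 107.87 → 108
  → #b6676c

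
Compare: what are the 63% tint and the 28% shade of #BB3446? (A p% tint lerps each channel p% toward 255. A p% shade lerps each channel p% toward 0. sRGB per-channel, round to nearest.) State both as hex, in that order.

#E6B4BB, #872532

#BB3446 is rgb(187, 52, 70).
63% tint:
  R: 187 + 0.63×(255−187) = 187 + 42.84 = 229.84 → 230
  G: 52 + 127.89 = 179.89 → 180
  B: 70 + 0.63×(255−70) = 70 + 116.55 = 186.55 → 187
  → #E6B4BB
28% shade:
  R: 187 + 0.28×(0−187) = 187 − 52.36 = 134.64 → 135
  G: 52 + 0.28×(0−52) = 52 − 14.56 = 37.44 → 37
  B: 70 + 0.28×(0−70) = 70 − 19.6 = 50.4 → 50
  → #872532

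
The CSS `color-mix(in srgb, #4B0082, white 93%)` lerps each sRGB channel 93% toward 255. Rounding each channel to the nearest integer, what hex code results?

#F2EDF6

#4B0082 is rgb(75, 0, 130).
A 93% tint moves each channel 93% toward 255:
  R: 75 + 167.4 = 242.4 → 242
  G: 0 + 237.15 = 237.15 → 237
  B: 130 + 0.93×(255−130) = 130 + 116.25 = 246.25 → 246
rgb(242, 237, 246) = #F2EDF6.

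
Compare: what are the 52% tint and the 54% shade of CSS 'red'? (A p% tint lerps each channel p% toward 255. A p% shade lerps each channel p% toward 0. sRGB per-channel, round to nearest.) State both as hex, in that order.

#ff8585, #750000

CSS red is rgb(255, 0, 0).
52% tint:
  R: 255 + 0.52×(255−255) = 255 + 0 = 255 → 255
  G: 0 + 0.52×(255−0) = 0 + 132.6 = 132.6 → 133
  B: 0 + 132.6 = 132.6 → 133
  → #ff8585
54% shade:
  R: 255 + 0.54×(0−255) = 255 − 137.7 = 117.3 → 117
  G: 0 + 0 = 0 → 0
  B: 0 + 0 = 0 → 0
  → #750000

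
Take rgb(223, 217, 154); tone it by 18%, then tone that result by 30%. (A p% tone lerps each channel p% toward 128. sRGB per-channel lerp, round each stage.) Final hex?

An 18% tone moves each channel 18% toward 128:
  R: 223 − 17.1 = 205.9 → 206
  G: 217 − 16.02 = 200.98 → 201
  B: 154 − 4.68 = 149.32 → 149
After the tone: rgb(206, 201, 149) = #cec995.
Per channel, c → c + 0.3(128 − c):
  R: 206 + 0.3×(128−206) = 206 − 23.4 = 182.6 → 183
  G: 201 + 0.3×(128−201) = 201 − 21.9 = 179.1 → 179
  B: 149 + 0.3×(128−149) = 149 − 6.3 = 142.7 → 143
rgb(183, 179, 143) = #b7b38f.

#b7b38f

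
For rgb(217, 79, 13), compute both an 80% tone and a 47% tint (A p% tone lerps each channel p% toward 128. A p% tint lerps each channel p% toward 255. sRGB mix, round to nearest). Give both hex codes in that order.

80% tone:
  R: 217 + 0.8×(128−217) = 217 − 71.2 = 145.8 → 146
  G: 79 + 39.2 = 118.2 → 118
  B: 13 + 92 = 105 → 105
  → #927669
47% tint:
  R: 217 + 17.86 = 234.86 → 235
  G: 79 + 0.47×(255−79) = 79 + 82.72 = 161.72 → 162
  B: 13 + 113.74 = 126.74 → 127
  → #eba27f

#927669, #eba27f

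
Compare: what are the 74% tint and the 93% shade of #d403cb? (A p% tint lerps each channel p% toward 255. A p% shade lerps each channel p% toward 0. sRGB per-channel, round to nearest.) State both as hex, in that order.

#f4bdf1, #0f000e

#d403cb is rgb(212, 3, 203).
74% tint:
  R: 212 + 31.82 = 243.82 → 244
  G: 3 + 0.74×(255−3) = 3 + 186.48 = 189.48 → 189
  B: 203 + 38.48 = 241.48 → 241
  → #f4bdf1
93% shade:
  R: 212 + 0.93×(0−212) = 212 − 197.16 = 14.84 → 15
  G: 3 − 2.79 = 0.21 → 0
  B: 203 + 0.93×(0−203) = 203 − 188.79 = 14.21 → 14
  → #0f000e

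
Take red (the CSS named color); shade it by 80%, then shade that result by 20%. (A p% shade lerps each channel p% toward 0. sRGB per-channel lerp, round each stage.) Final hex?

#290000

CSS red is rgb(255, 0, 0).
An 80% shade moves each channel 80% toward 0:
  R: 255 − 204 = 51 → 51
  G: 0 + 0.8×(0−0) = 0 + 0 = 0 → 0
  B: 0 + 0 = 0 → 0
After the shade: rgb(51, 0, 0) = #330000.
Per channel, c → c + 0.2(0 − c):
  R: 51 − 10.2 = 40.8 → 41
  G: 0 + 0.2×(0−0) = 0 + 0 = 0 → 0
  B: 0 + 0.2×(0−0) = 0 + 0 = 0 → 0
rgb(41, 0, 0) = #290000.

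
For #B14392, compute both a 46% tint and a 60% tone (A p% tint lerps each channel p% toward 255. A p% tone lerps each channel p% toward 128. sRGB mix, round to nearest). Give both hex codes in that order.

#D599C4, #946887

#B14392 is rgb(177, 67, 146).
46% tint:
  R: 177 + 35.88 = 212.88 → 213
  G: 67 + 0.46×(255−67) = 67 + 86.48 = 153.48 → 153
  B: 146 + 50.14 = 196.14 → 196
  → #D599C4
60% tone:
  R: 177 + 0.6×(128−177) = 177 − 29.4 = 147.6 → 148
  G: 67 + 0.6×(128−67) = 67 + 36.6 = 103.6 → 104
  B: 146 − 10.8 = 135.2 → 135
  → #946887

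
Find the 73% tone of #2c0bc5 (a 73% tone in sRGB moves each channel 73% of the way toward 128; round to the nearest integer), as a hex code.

#696093

#2c0bc5 is rgb(44, 11, 197).
Lerp each channel 73% toward 128:
  R: 44 + 0.73×(128−44) = 44 + 61.32 = 105.32 → 105
  G: 11 + 85.41 = 96.41 → 96
  B: 197 + 0.73×(128−197) = 197 − 50.37 = 146.63 → 147
rgb(105, 96, 147) = #696093.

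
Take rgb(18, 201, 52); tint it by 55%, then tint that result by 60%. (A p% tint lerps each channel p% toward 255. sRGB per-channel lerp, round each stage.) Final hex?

#D4F5DB

Lerp each channel 55% toward 255:
  R: 18 + 0.55×(255−18) = 18 + 130.35 = 148.35 → 148
  G: 201 + 29.7 = 230.7 → 231
  B: 52 + 0.55×(255−52) = 52 + 111.65 = 163.65 → 164
After the tint: rgb(148, 231, 164) = #94E7A4.
A 60% tint moves each channel 60% toward 255:
  R: 148 + 0.6×(255−148) = 148 + 64.2 = 212.2 → 212
  G: 231 + 0.6×(255−231) = 231 + 14.4 = 245.4 → 245
  B: 164 + 0.6×(255−164) = 164 + 54.6 = 218.6 → 219
rgb(212, 245, 219) = #D4F5DB.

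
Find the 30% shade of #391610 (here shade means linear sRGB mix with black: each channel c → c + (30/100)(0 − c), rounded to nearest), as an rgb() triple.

rgb(40, 15, 11)

#391610 is rgb(57, 22, 16).
Lerp each channel 30% toward 0:
  R: 57 + 0.3×(0−57) = 57 − 17.1 = 39.9 → 40
  G: 22 − 6.6 = 15.4 → 15
  B: 16 + 0.3×(0−16) = 16 − 4.8 = 11.2 → 11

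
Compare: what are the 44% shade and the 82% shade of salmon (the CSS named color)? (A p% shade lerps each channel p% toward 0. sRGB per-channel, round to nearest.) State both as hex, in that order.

#8c4840, #2d1715

CSS salmon is rgb(250, 128, 114).
44% shade:
  R: 250 − 110 = 140 → 140
  G: 128 + 0.44×(0−128) = 128 − 56.32 = 71.68 → 72
  B: 114 + 0.44×(0−114) = 114 − 50.16 = 63.84 → 64
  → #8c4840
82% shade:
  R: 250 + 0.82×(0−250) = 250 − 205 = 45 → 45
  G: 128 + 0.82×(0−128) = 128 − 104.96 = 23.04 → 23
  B: 114 + 0.82×(0−114) = 114 − 93.48 = 20.52 → 21
  → #2d1715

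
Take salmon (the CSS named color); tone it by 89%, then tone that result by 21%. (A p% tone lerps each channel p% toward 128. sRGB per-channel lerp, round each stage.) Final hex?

#8a807e

CSS salmon is rgb(250, 128, 114).
An 89% tone moves each channel 89% toward 128:
  R: 250 + 0.89×(128−250) = 250 − 108.58 = 141.42 → 141
  G: 128 + 0 = 128 → 128
  B: 114 + 0.89×(128−114) = 114 + 12.46 = 126.46 → 126
After the tone: rgb(141, 128, 126) = #8d807e.
A 21% tone moves each channel 21% toward 128:
  R: 141 + 0.21×(128−141) = 141 − 2.73 = 138.27 → 138
  G: 128 + 0 = 128 → 128
  B: 126 + 0.21×(128−126) = 126 + 0.42 = 126.42 → 126
rgb(138, 128, 126) = #8a807e.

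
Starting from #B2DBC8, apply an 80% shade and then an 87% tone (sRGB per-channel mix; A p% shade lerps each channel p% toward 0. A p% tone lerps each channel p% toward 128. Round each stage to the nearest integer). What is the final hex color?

#B2DBC8 is rgb(178, 219, 200).
Lerp each channel 80% toward 0:
  R: 178 − 142.4 = 35.6 → 36
  G: 219 − 175.2 = 43.8 → 44
  B: 200 − 160 = 40 → 40
After the shade: rgb(36, 44, 40) = #242C28.
Per channel, c → c + 0.87(128 − c):
  R: 36 + 0.87×(128−36) = 36 + 80.04 = 116.04 → 116
  G: 44 + 0.87×(128−44) = 44 + 73.08 = 117.08 → 117
  B: 40 + 76.56 = 116.56 → 117
rgb(116, 117, 117) = #747575.

#747575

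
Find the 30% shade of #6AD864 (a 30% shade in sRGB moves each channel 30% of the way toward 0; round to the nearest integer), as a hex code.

#4A9746

#6AD864 is rgb(106, 216, 100).
A 30% shade moves each channel 30% toward 0:
  R: 106 + 0.3×(0−106) = 106 − 31.8 = 74.2 → 74
  G: 216 + 0.3×(0−216) = 216 − 64.8 = 151.2 → 151
  B: 100 + 0.3×(0−100) = 100 − 30 = 70 → 70
rgb(74, 151, 70) = #4A9746.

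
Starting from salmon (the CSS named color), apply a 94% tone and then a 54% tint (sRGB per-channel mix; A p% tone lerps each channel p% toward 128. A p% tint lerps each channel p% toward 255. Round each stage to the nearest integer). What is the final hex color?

#c8c5c4

CSS salmon is rgb(250, 128, 114).
A 94% tone moves each channel 94% toward 128:
  R: 250 + 0.94×(128−250) = 250 − 114.68 = 135.32 → 135
  G: 128 + 0.94×(128−128) = 128 + 0 = 128 → 128
  B: 114 + 13.16 = 127.16 → 127
After the tone: rgb(135, 128, 127) = #87807f.
A 54% tint moves each channel 54% toward 255:
  R: 135 + 0.54×(255−135) = 135 + 64.8 = 199.8 → 200
  G: 128 + 0.54×(255−128) = 128 + 68.58 = 196.58 → 197
  B: 127 + 69.12 = 196.12 → 196
rgb(200, 197, 196) = #c8c5c4.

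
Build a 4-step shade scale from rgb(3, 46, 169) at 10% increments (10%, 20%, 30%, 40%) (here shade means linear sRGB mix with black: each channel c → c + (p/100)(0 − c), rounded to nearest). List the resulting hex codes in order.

#032998, #022587, #022076, #021C65

10%: (3→3, 46 − 4.6 = 41.4→41, 169 − 16.9 = 152.1→152) → #032998
20%: (3 − 0.6 = 2.4→2, 46 − 9.2 = 36.8→37, 169 − 33.8 = 135.2→135) → #022587
30%: (3 − 0.9 = 2.1→2, 46 − 13.8 = 32.2→32, 169 − 50.7 = 118.3→118) → #022076
40%: (3 − 1.2 = 1.8→2, 46 − 18.4 = 27.6→28, 169 − 67.6 = 101.4→101) → #021C65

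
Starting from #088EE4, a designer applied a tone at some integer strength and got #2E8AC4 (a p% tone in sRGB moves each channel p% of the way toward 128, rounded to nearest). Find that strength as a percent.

#088EE4 is rgb(8, 142, 228); #2E8AC4 is rgb(46, 138, 196).
On the R channel (widest range): 46 ≈ 8 + (p/100)(128 − 8), so p ≈ 100×(46 − 8)/(128 − 8) = 3800/120 = 31.67.
p = 32 reproduces all three channels after rounding.

32%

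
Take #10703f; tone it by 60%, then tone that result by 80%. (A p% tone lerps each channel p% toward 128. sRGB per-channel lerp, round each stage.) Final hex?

#10703f is rgb(16, 112, 63).
Per channel, c → c + 0.6(128 − c):
  R: 16 + 67.2 = 83.2 → 83
  G: 112 + 9.6 = 121.6 → 122
  B: 63 + 0.6×(128−63) = 63 + 39 = 102 → 102
After the tone: rgb(83, 122, 102) = #537a66.
Per channel, c → c + 0.8(128 − c):
  R: 83 + 36 = 119 → 119
  G: 122 + 0.8×(128−122) = 122 + 4.8 = 126.8 → 127
  B: 102 + 0.8×(128−102) = 102 + 20.8 = 122.8 → 123
rgb(119, 127, 123) = #777f7b.

#777f7b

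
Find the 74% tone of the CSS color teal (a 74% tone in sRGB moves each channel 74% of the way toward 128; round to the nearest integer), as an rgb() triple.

CSS teal is rgb(0, 128, 128).
Lerp each channel 74% toward 128:
  R: 0 + 0.74×(128−0) = 0 + 94.72 = 94.72 → 95
  G: 128 + 0.74×(128−128) = 128 + 0 = 128 → 128
  B: 128 + 0 = 128 → 128

rgb(95, 128, 128)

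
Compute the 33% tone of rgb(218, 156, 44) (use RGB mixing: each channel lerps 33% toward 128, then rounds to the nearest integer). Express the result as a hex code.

#BC9348

Lerp each channel 33% toward 128:
  R: 218 + 0.33×(128−218) = 218 − 29.7 = 188.3 → 188
  G: 156 − 9.24 = 146.76 → 147
  B: 44 + 27.72 = 71.72 → 72
rgb(188, 147, 72) = #BC9348.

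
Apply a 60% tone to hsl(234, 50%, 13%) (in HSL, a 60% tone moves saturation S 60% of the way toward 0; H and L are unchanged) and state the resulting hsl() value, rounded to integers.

S moves 60% from 50 toward 0: 50 − 30 = 20 → 20.
H and L are unchanged.

hsl(234, 20%, 13%)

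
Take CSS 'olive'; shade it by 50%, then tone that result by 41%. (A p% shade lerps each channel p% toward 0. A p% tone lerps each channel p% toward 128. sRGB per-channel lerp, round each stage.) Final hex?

#5A5A34

CSS olive is rgb(128, 128, 0).
Per channel, c → c + 0.5(0 − c):
  R: 128 + 0.5×(0−128) = 128 − 64 = 64 → 64
  G: 128 + 0.5×(0−128) = 128 − 64 = 64 → 64
  B: 0 + 0.5×(0−0) = 0 + 0 = 0 → 0
After the shade: rgb(64, 64, 0) = #404000.
Per channel, c → c + 0.41(128 − c):
  R: 64 + 0.41×(128−64) = 64 + 26.24 = 90.24 → 90
  G: 64 + 0.41×(128−64) = 64 + 26.24 = 90.24 → 90
  B: 0 + 52.48 = 52.48 → 52
rgb(90, 90, 52) = #5A5A34.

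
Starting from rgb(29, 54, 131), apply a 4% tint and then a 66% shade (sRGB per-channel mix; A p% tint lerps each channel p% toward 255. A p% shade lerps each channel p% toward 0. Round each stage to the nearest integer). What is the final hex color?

#0D152E

Per channel, c → c + 0.04(255 − c):
  R: 29 + 0.04×(255−29) = 29 + 9.04 = 38.04 → 38
  G: 54 + 8.04 = 62.04 → 62
  B: 131 + 0.04×(255−131) = 131 + 4.96 = 135.96 → 136
After the tint: rgb(38, 62, 136) = #263E88.
Lerp each channel 66% toward 0:
  R: 38 + 0.66×(0−38) = 38 − 25.08 = 12.92 → 13
  G: 62 + 0.66×(0−62) = 62 − 40.92 = 21.08 → 21
  B: 136 + 0.66×(0−136) = 136 − 89.76 = 46.24 → 46
rgb(13, 21, 46) = #0D152E.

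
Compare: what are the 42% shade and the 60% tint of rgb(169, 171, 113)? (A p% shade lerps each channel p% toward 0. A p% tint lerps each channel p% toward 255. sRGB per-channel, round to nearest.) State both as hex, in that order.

#626342, #DDDDC6

42% shade:
  R: 169 + 0.42×(0−169) = 169 − 70.98 = 98.02 → 98
  G: 171 + 0.42×(0−171) = 171 − 71.82 = 99.18 → 99
  B: 113 + 0.42×(0−113) = 113 − 47.46 = 65.54 → 66
  → #626342
60% tint:
  R: 169 + 51.6 = 220.6 → 221
  G: 171 + 0.6×(255−171) = 171 + 50.4 = 221.4 → 221
  B: 113 + 0.6×(255−113) = 113 + 85.2 = 198.2 → 198
  → #DDDDC6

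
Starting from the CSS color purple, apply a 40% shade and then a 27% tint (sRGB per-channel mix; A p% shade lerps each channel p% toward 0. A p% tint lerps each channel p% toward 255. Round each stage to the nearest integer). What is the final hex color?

#7d457d

CSS purple is rgb(128, 0, 128).
Lerp each channel 40% toward 0:
  R: 128 + 0.4×(0−128) = 128 − 51.2 = 76.8 → 77
  G: 0 + 0 = 0 → 0
  B: 128 − 51.2 = 76.8 → 77
After the shade: rgb(77, 0, 77) = #4d004d.
Lerp each channel 27% toward 255:
  R: 77 + 0.27×(255−77) = 77 + 48.06 = 125.06 → 125
  G: 0 + 0.27×(255−0) = 0 + 68.85 = 68.85 → 69
  B: 77 + 48.06 = 125.06 → 125
rgb(125, 69, 125) = #7d457d.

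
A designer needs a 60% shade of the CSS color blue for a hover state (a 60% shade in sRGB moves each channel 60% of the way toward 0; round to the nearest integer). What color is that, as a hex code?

#000066

CSS blue is rgb(0, 0, 255).
Lerp each channel 60% toward 0:
  R: 0 + 0.6×(0−0) = 0 + 0 = 0 → 0
  G: 0 + 0 = 0 → 0
  B: 255 + 0.6×(0−255) = 255 − 153 = 102 → 102
rgb(0, 0, 102) = #000066.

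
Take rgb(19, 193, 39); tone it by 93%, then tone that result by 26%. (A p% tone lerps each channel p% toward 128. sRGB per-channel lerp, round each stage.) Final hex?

A 93% tone moves each channel 93% toward 128:
  R: 19 + 0.93×(128−19) = 19 + 101.37 = 120.37 → 120
  G: 193 + 0.93×(128−193) = 193 − 60.45 = 132.55 → 133
  B: 39 + 0.93×(128−39) = 39 + 82.77 = 121.77 → 122
After the tone: rgb(120, 133, 122) = #78857a.
A 26% tone moves each channel 26% toward 128:
  R: 120 + 2.08 = 122.08 → 122
  G: 133 − 1.3 = 131.7 → 132
  B: 122 + 1.56 = 123.56 → 124
rgb(122, 132, 124) = #7a847c.

#7a847c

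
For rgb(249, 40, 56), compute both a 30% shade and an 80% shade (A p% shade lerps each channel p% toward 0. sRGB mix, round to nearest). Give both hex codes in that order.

#ae1c27, #32080b

30% shade:
  R: 249 + 0.3×(0−249) = 249 − 74.7 = 174.3 → 174
  G: 40 + 0.3×(0−40) = 40 − 12 = 28 → 28
  B: 56 + 0.3×(0−56) = 56 − 16.8 = 39.2 → 39
  → #ae1c27
80% shade:
  R: 249 − 199.2 = 49.8 → 50
  G: 40 + 0.8×(0−40) = 40 − 32 = 8 → 8
  B: 56 − 44.8 = 11.2 → 11
  → #32080b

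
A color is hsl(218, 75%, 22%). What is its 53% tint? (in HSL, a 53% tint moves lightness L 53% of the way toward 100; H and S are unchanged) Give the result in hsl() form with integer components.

L moves 53% from 22 toward 100: 22 + 41.34 = 63.34 → 63.
H and S are unchanged.

hsl(218, 75%, 63%)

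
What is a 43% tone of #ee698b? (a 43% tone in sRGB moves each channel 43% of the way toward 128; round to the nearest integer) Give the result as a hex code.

#bf7386

#ee698b is rgb(238, 105, 139).
A 43% tone moves each channel 43% toward 128:
  R: 238 − 47.3 = 190.7 → 191
  G: 105 + 9.89 = 114.89 → 115
  B: 139 + 0.43×(128−139) = 139 − 4.73 = 134.27 → 134
rgb(191, 115, 134) = #bf7386.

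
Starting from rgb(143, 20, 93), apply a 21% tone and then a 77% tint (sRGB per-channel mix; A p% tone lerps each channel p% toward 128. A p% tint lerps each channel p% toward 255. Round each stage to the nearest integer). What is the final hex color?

Lerp each channel 21% toward 128:
  R: 143 + 0.21×(128−143) = 143 − 3.15 = 139.85 → 140
  G: 20 + 0.21×(128−20) = 20 + 22.68 = 42.68 → 43
  B: 93 + 0.21×(128−93) = 93 + 7.35 = 100.35 → 100
After the tone: rgb(140, 43, 100) = #8c2b64.
Per channel, c → c + 0.77(255 − c):
  R: 140 + 0.77×(255−140) = 140 + 88.55 = 228.55 → 229
  G: 43 + 163.24 = 206.24 → 206
  B: 100 + 119.35 = 219.35 → 219
rgb(229, 206, 219) = #e5cedb.

#e5cedb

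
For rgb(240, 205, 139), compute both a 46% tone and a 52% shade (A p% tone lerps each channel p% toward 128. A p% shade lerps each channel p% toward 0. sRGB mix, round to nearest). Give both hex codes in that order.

#bcaa86, #736243

46% tone:
  R: 240 − 51.52 = 188.48 → 188
  G: 205 − 35.42 = 169.58 → 170
  B: 139 + 0.46×(128−139) = 139 − 5.06 = 133.94 → 134
  → #bcaa86
52% shade:
  R: 240 − 124.8 = 115.2 → 115
  G: 205 − 106.6 = 98.4 → 98
  B: 139 + 0.52×(0−139) = 139 − 72.28 = 66.72 → 67
  → #736243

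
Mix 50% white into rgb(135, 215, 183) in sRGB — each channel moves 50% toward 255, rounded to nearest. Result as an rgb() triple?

Lerp each channel 50% toward 255:
  R: 135 + 0.5×(255−135) = 135 + 60 = 195 → 195
  G: 215 + 20 = 235 → 235
  B: 183 + 0.5×(255−183) = 183 + 36 = 219 → 219

rgb(195, 235, 219)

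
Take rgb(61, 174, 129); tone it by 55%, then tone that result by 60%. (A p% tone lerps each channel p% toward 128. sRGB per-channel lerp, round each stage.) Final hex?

Lerp each channel 55% toward 128:
  R: 61 + 0.55×(128−61) = 61 + 36.85 = 97.85 → 98
  G: 174 + 0.55×(128−174) = 174 − 25.3 = 148.7 → 149
  B: 129 + 0.55×(128−129) = 129 − 0.55 = 128.45 → 128
After the tone: rgb(98, 149, 128) = #629580.
A 60% tone moves each channel 60% toward 128:
  R: 98 + 0.6×(128−98) = 98 + 18 = 116 → 116
  G: 149 − 12.6 = 136.4 → 136
  B: 128 + 0 = 128 → 128
rgb(116, 136, 128) = #748880.

#748880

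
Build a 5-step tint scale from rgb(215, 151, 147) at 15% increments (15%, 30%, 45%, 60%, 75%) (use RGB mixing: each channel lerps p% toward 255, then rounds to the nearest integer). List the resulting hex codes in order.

#dda7a3, #e3b6b3, #e9c6c4, #efd5d4, #f5e5e4

15%: (215 + 6 = 221→221, 151 + 15.6 = 166.6→167, 147 + 16.2 = 163.2→163) → #dda7a3
30%: (215 + 12 = 227→227, 151 + 31.2 = 182.2→182, 147 + 32.4 = 179.4→179) → #e3b6b3
45%: (215 + 18 = 233→233, 151 + 46.8 = 197.8→198, 147 + 48.6 = 195.6→196) → #e9c6c4
60%: (215 + 24 = 239→239, 151 + 62.4 = 213.4→213, 147 + 64.8 = 211.8→212) → #efd5d4
75%: (215 + 30 = 245→245, 151 + 78 = 229→229, 147 + 81 = 228→228) → #f5e5e4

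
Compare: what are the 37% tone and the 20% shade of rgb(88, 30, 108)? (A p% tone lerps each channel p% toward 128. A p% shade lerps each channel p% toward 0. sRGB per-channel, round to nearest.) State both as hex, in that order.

37% tone:
  R: 88 + 14.8 = 102.8 → 103
  G: 30 + 0.37×(128−30) = 30 + 36.26 = 66.26 → 66
  B: 108 + 0.37×(128−108) = 108 + 7.4 = 115.4 → 115
  → #674273
20% shade:
  R: 88 + 0.2×(0−88) = 88 − 17.6 = 70.4 → 70
  G: 30 − 6 = 24 → 24
  B: 108 + 0.2×(0−108) = 108 − 21.6 = 86.4 → 86
  → #461856

#674273, #461856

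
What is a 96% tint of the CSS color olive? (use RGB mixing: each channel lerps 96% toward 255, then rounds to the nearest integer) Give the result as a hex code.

CSS olive is rgb(128, 128, 0).
A 96% tint moves each channel 96% toward 255:
  R: 128 + 0.96×(255−128) = 128 + 121.92 = 249.92 → 250
  G: 128 + 121.92 = 249.92 → 250
  B: 0 + 244.8 = 244.8 → 245
rgb(250, 250, 245) = #fafaf5.

#fafaf5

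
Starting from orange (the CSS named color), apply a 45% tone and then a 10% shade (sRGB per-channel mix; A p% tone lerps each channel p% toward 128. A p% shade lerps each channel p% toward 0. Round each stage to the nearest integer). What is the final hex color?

#B28534

CSS orange is rgb(255, 165, 0).
A 45% tone moves each channel 45% toward 128:
  R: 255 + 0.45×(128−255) = 255 − 57.15 = 197.85 → 198
  G: 165 + 0.45×(128−165) = 165 − 16.65 = 148.35 → 148
  B: 0 + 57.6 = 57.6 → 58
After the tone: rgb(198, 148, 58) = #C6943A.
A 10% shade moves each channel 10% toward 0:
  R: 198 + 0.1×(0−198) = 198 − 19.8 = 178.2 → 178
  G: 148 + 0.1×(0−148) = 148 − 14.8 = 133.2 → 133
  B: 58 − 5.8 = 52.2 → 52
rgb(178, 133, 52) = #B28534.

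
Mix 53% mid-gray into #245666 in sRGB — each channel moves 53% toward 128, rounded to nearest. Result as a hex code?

#245666 is rgb(36, 86, 102).
Per channel, c → c + 0.53(128 − c):
  R: 36 + 0.53×(128−36) = 36 + 48.76 = 84.76 → 85
  G: 86 + 22.26 = 108.26 → 108
  B: 102 + 13.78 = 115.78 → 116
rgb(85, 108, 116) = #556C74.

#556C74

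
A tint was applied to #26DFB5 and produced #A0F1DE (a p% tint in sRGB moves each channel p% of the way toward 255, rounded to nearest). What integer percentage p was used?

56%

#26DFB5 is rgb(38, 223, 181); #A0F1DE is rgb(160, 241, 222).
On the R channel (widest range): 160 ≈ 38 + (p/100)(255 − 38), so p ≈ 100×(160 − 38)/(255 − 38) = 12200/217 = 56.22.
p = 56 reproduces all three channels after rounding.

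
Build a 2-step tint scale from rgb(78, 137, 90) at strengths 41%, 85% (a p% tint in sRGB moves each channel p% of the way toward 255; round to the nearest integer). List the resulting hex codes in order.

#97B99E, #E4EDE6

41%: (78 + 72.57 = 150.57→151, 137 + 48.38 = 185.38→185, 90 + 67.65 = 157.65→158) → #97B99E
85%: (78 + 150.45 = 228.45→228, 137 + 100.3 = 237.3→237, 90 + 140.25 = 230.25→230) → #E4EDE6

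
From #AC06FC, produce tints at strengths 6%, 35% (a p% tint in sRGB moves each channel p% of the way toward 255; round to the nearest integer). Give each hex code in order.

#B115FC, #C95DFD

#AC06FC is rgb(172, 6, 252).
6%: (172 + 4.98 = 176.98→177, 6 + 14.94 = 20.94→21, 252→252) → #B115FC
35%: (172 + 29.05 = 201.05→201, 6 + 87.15 = 93.15→93, 252 + 1.05 = 253.05→253) → #C95DFD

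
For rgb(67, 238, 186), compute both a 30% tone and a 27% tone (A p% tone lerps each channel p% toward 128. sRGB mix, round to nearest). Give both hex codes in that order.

30% tone:
  R: 67 + 18.3 = 85.3 → 85
  G: 238 + 0.3×(128−238) = 238 − 33 = 205 → 205
  B: 186 − 17.4 = 168.6 → 169
  → #55cda9
27% tone:
  R: 67 + 16.47 = 83.47 → 83
  G: 238 + 0.27×(128−238) = 238 − 29.7 = 208.3 → 208
  B: 186 + 0.27×(128−186) = 186 − 15.66 = 170.34 → 170
  → #53d0aa

#55cda9, #53d0aa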